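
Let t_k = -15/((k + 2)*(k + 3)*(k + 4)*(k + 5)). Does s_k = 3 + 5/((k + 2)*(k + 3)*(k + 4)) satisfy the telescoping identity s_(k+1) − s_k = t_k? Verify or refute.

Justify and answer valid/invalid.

Valid: the claim telescopes to t_k.

s_(k+1) = 3 + 5/((k + 3)*(k + 4)*(k + 5))
s_(k+1) − s_k = -15/((k + 2)*(k + 3)*(k + 4)*(k + 5))
(s_(k+1) − s_k) − t_k = 0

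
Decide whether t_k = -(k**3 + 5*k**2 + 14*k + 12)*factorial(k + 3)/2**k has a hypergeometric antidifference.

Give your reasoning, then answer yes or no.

Yes. s_k = -2**(1 - k)*(k**2 + k + 2)*factorial(k + 3).

Ratio r(k) = (k**4 + 12*k**3 + 59*k**2 + 140*k + 128)/(2*(k**3 + 5*k**2 + 14*k + 12)).
Take A(k)=k/2 + 2, B(k)=1, C(k)=k**3 + 5*k**2 + 14*k + 12.
Need (k/2 + 2)·f(k+1) − (1)·f(k) = k**3 + 5*k**2 + 14*k + 12.
deg f ≤ 2 (via 1,0,3).
Coefficient equations give f(k) = 2*(k**2 + k + 2).
So s_k = (B(k−1)f/C)·t_k = (2*(k**2 + k + 2)/(k**3 + 5*k**2 + 14*k + 12))·t_k = -2**(1 - k)*(k**2 + k + 2)*factorial(k + 3).
Δs = -(k**3 + 5*k**2 + 14*k + 12)*factorial(k + 3)/2**k, as required.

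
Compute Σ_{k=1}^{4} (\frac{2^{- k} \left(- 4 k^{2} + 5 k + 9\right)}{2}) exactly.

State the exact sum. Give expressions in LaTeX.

t_(k+1)/t_k = (4*k**2 + 3*k - 10)/(2*(4*k**2 - 5*k - 9)).
Factor: A=1/2; B=1; C=k**2 - 5*k/4 - 9/4.
Key eq: (1/2)·f(k+1) = (1)·f(k) + (k**2 - 5*k/4 - 9/4).
Bound: deg f ≤ 2.
A polynomial solution: f(k) = -(4*k**2 + 3*k - 2)/2.
Get s_k = R·t_k = (4*k**2 + 3*k - 2)/2**k with R(k) = B(k−1)f(k)/C(k) = -2*(4*k**2 + 3*k - 2)/((k + 1)*(4*k - 9)).
s_(k+1) − s_k = (-4*k**2 + 5*k + 9)/(2*2**k) = t_k.
Σ_(k=1)^(4) t_k = s_(5) − s_(1) = 113/32 − (5/2) = 33/32.

Σ = 33/32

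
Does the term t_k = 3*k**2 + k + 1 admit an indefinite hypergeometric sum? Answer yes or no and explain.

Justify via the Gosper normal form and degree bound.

r(k) = (k + 3*(k + 1)**2 + 2)/(3*k**2 + k + 1) after simplifying.
Factor: A=1; B=1; C=k**2 + k/3 + 1/3.
Need (1)·f(k+1) − (1)·f(k) = k**2 + k/3 + 1/3.
Degrees (0,0,2) ⇒ d ≤ 3.
Coefficient equations give f(k) = k*(k**2 - k + 1)/3.
Certificate R = B(k−1)f/C = k*(k**2 - k + 1)/(3*k**2 + k + 1) gives s_k = k*(k**2 - k + 1).
Verify: 3*k**2 + k + 1 matches t_k.

Yes. s_k = k*(k**2 - k + 1).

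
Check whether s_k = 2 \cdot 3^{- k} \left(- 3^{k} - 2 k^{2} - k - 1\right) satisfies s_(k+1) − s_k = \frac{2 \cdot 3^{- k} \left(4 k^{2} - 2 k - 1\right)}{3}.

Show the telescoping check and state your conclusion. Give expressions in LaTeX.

s_(k+1) = 2*(-3*3**k - 2*k**2 - 5*k - 4)/(3*3**k)
s_(k+1) − s_k = 2*(4*k**2 - 2*k - 1)/(3*3**k)
(s_(k+1) − s_k) − t_k = 0

Valid — Δs_k = t_k.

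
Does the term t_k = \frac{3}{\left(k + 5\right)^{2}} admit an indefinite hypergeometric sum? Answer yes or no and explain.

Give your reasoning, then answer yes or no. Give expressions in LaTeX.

The ratio is (k + 5)**2/(k + 6)**2.
Gosper form: A/B · C(k+1)/C(k) with A=k**2 + 10*k + 25, B=k**2 + 12*k + 36, C=1.
Solve (k**2 + 10*k + 25)·f(k+1) − (k**2 + 10*k + 25)·f(k) = 1.
From deg A=2, deg B=2, deg C=0: d=0.
Generic f = c0 gives residual -1; -1 = 0 cannot hold, so t_k is not Gosper-summable.

No — key equation has no polynomial f.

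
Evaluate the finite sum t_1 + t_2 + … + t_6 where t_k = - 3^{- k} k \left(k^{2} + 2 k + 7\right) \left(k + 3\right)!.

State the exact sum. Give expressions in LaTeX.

Ratio r(k) = (k + 1)*(k + 4)*(2*k + (k + 1)**2 + 9)/(3*k*(k**2 + 2*k + 7)).
A = k/3 + 4/3, B = 1, C = k**3 + 2*k**2 + 7*k.
Need (k/3 + 4/3)·f(k+1) − (1)·f(k) = k**3 + 2*k**2 + 7*k.
deg f ≤ 2 (via 1,0,3).
Solving with deg f ≤ 2: f(k) = 3*k*(k - 1).
R(k) = B(k−1)·f(k)/C(k) = 3*(k - 1)/(k**2 + 2*k + 7); s_k = R·t_k = -3**(1 - k)*k*(k - 1)*factorial(k + 3).
Check: Δs_k = -k*(k**2 + 2*k + 7)*factorial(k + 3)/3**k. ✓
Sum = s_(7) − s_(1); s_(7) = -627200/3, s_(1) = 0 ⇒ -627200/3.

Σ = -627200/3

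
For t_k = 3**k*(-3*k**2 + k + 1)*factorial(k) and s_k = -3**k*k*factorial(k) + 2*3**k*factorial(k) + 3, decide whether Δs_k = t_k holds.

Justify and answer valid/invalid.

Valid: the claim telescopes to t_k.

s_(k+1) = -3*3**k*k**2*factorial(k) + 3*3**k*factorial(k) + 3
s_(k+1) − s_k = 3**k*(-3*k**2 + k + 1)*factorial(k)
(s_(k+1) − s_k) − t_k = 0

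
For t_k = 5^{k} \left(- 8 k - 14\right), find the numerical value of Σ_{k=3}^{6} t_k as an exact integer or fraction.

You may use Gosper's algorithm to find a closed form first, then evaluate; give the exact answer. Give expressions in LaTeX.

Σ = -1171000

t_(k+1)/t_k = 5*(4*k + 11)/(4*k + 7).
A = 5, B = 1, C = k + 7/4.
Solve (5)·f(k+1) − (1)·f(k) = k + 7/4.
Degrees (0,0,1) ⇒ d ≤ 1.
Solving with deg f ≤ 1: f(k) = (2*k + 1)/8.
Certificate R = B(k−1)f/C = (2*k + 1)/(2*(4*k + 7)) gives s_k = 5**k*(-2*k - 1).
Δs = 5**k*(-8*k - 14), as required.
Evaluate s at k=7 and k=3: -1171875 and -875; difference -1171000.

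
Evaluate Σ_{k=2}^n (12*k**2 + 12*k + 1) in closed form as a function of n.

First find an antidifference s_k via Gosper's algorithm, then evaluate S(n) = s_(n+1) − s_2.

S(n) = 4*n**3 + 12*n**2 + 9*n - 25

t_(k+1)/t_k = (12*k**2 + 36*k + 25)/(12*k**2 + 12*k + 1).
Factor: A=1; B=1; C=k**2 + k + 1/12.
Key eq: (1)·f(k+1) = (1)·f(k) + (k**2 + k + 1/12).
deg f ≤ 3 (via 0,0,2).
Match coefficients ⇒ f(k) = k*(4*k**2 - 3)/12.
Certificate R = B(k−1)f/C = k*(4*k**2 - 3)/(12*k**2 + 12*k + 1) gives s_k = k*(4*k**2 - 3).
s_(k+1) − s_k = 12*k**2 + 12*k + 1 = t_k.
Σ_(k=2)^n t_k = s_(n+1) − s_(2) = (4*n**3 + 12*n**2 + 9*n + 1) − (26), i.e. 4*n**3 + 12*n**2 + 9*n - 25.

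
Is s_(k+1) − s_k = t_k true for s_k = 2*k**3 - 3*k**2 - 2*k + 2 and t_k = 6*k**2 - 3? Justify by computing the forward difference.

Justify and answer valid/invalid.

Valid: the claim telescopes to t_k.

s_(k+1) = 2*k**3 + 3*k**2 - 2*k - 1
s_(k+1) − s_k = 6*k**2 - 3
(s_(k+1) − s_k) − t_k = 0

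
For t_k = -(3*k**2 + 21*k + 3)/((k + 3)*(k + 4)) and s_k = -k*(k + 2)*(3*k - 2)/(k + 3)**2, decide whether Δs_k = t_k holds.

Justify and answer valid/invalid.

s_(k+1) = -(k + 1)*(k + 3)*(3*k + 1)/(k + 4)**2
s_(k+1) − s_k = (k*(k + 2)*(k + 4)**2*(3*k - 2) - (k + 1)*(k + 3)**3*(3*k + 1))/((k + 3)**2*(k + 4)**2)
(s_(k+1) − s_k) − t_k = (20*k**2 + 74*k + 9)/(k**4 + 14*k**3 + 73*k**2 + 168*k + 144)

Invalid: residual (20*k**2 + 74*k + 9)/(k**4 + 14*k**3 + 73*k**2 + 168*k + 144) ≠ 0.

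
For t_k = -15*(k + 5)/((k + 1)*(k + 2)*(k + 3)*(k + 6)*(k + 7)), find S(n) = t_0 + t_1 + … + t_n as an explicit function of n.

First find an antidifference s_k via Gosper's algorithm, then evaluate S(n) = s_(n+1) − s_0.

S(n) = 5*(-n**3 - 12*n**2 - 41*n - 30)/(12*(n**3 + 12*n**2 + 41*n + 42))

Step 1: r(k) = (k + 1)*(k + 6)**2/((k + 4)*(k + 5)*(k + 8)).
Gosper form: A/B · C(k+1)/C(k) with A=k + 1, B=k + 8, C=k**3 + 14*k**2 + 65*k + 100.
Solve (k + 1)·f(k+1) − (k + 7)·f(k) = k**3 + 14*k**2 + 65*k + 100.
From deg A=1, deg B=1, deg C=3: d=6.
Match coefficients ⇒ f(k) = k*(k + 3)*(k + 4)**2*(k + 5)**2/36.
Certificate R = B(k−1)f/C = k*(k + 3)*(k + 4)*(k + 7)/36 gives s_k = 5*k*(-k**2 - 9*k - 20)/(12*(k**3 + 9*k**2 + 20*k + 12)).
Δs = 15*(-k - 5)/(k**5 + 19*k**4 + 131*k**3 + 401*k**2 + 540*k + 252), as required.
Telescope: S(n) = s_(n+1) − s_(0) = 5*(-n**3 - 12*n**2 - 41*n - 30)/(12*(n**3 + 12*n**2 + 41*n + 42)) − (0) = 5*(-n**3 - 12*n**2 - 41*n - 30)/(12*(n**3 + 12*n**2 + 41*n + 42)).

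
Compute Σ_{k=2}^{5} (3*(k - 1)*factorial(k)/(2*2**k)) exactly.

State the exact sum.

Σ = 129/4

Compute t_(k+1)/t_k: get k*(k + 1)/(2*(k - 1)).
A = k/2 + 1/2, B = 1, C = k - 1.
f must satisfy (k/2 + 1/2)·f(k+1) − (1)·f(k) = k - 1.
d = 0 from the (1,0,1) case.
A polynomial solution: f(k) = 2.
Then R = B(k−1)f/C = 2/(k - 1), so s_k = R(k)·t_k = 3*factorial(k)/2**k.
s_(k+1) − s_k = 3*(k - 1)*factorial(k)/(2*2**k) = t_k.
Σ_(k=2)^(5) t_k = s_(6) − s_(2) = 135/4 − (3/2) = 129/4.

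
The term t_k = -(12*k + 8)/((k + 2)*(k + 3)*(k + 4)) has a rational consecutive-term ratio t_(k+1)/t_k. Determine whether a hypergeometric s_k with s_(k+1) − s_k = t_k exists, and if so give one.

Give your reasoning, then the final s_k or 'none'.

s_k = -4*k*(2*k + 1)/(3*(k + 2)*(k + 3))

Step 1: r(k) = (k + 2)*(3*k + 5)/((k + 5)*(3*k + 2)).
So A=k + 2 and B=k + 5, with C=k + 2/3.
Solve (k + 2)·f(k+1) − (k + 4)·f(k) = k + 2/3.
Degrees (1,1,1) ⇒ d ≤ 2.
Solve for f: f(k) = k*(2*k + 1)/9 (degree 2 ≤ 2).
Certificate R = B(k−1)f/C = k*(k + 4)*(2*k + 1)/(3*(3*k + 2)) gives s_k = -4*k*(2*k + 1)/(3*(k + 2)*(k + 3)).
Δs = 4*(-3*k - 2)/(k**3 + 9*k**2 + 26*k + 24), as required.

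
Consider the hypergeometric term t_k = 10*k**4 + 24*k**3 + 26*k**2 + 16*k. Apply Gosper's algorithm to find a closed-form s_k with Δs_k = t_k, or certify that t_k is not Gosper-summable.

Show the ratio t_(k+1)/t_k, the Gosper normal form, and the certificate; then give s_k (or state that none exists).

s_k = k*(2*k**4 + k**3 + k - 4)

Step 1: r(k) = (5*k**4 + 32*k**3 + 79*k**2 + 90*k + 38)/(k*(5*k**3 + 12*k**2 + 13*k + 8)).
Normal form (A,B,C) = (1, 1, k**4 + 12*k**3/5 + 13*k**2/5 + 8*k/5).
f must satisfy (1)·f(k+1) − (1)·f(k) = k**4 + 12*k**3/5 + 13*k**2/5 + 8*k/5.
Degrees (0,0,4) ⇒ d ≤ 5.
Solve for f: f(k) = k*(k - 1)*(2*k**3 + 3*k**2 + 3*k + 4)/10 (degree 5 ≤ 5).
Get s_k = R·t_k = k*(2*k**4 + k**3 + k - 4) with R(k) = B(k−1)f(k)/C(k) = (k - 1)*(2*k**3 + 3*k**2 + 3*k + 4)/(2*(5*k**3 + 12*k**2 + 13*k + 8)).
Check: Δs_k = 2*k*(5*k**3 + 12*k**2 + 13*k + 8). ✓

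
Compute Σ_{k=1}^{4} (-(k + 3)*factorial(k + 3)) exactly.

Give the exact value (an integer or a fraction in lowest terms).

r(k) = (k + 4)**2/(k + 3) after simplifying.
A = k + 4, B = 1, C = k + 3.
Solve (k + 4)·f(k+1) − (1)·f(k) = k + 3.
Degrees (1,0,1) ⇒ d ≤ 0.
A polynomial solution: f(k) = 1.
So s_k = (B(k−1)f/C)·t_k = (1/(k + 3))·t_k = -factorial(k + 3).
Check: Δs_k = -(k + 3)*factorial(k + 3). ✓
Telescoping: Σ = s_(5) − s_(1) = -40320 − (-24) = -40296.

Σ = -40296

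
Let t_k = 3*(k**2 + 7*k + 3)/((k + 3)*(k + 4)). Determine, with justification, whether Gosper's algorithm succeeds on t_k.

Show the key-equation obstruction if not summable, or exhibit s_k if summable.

t_(k+1)/t_k = (k + 3)*(7*k + (k + 1)**2 + 10)/((k + 5)*(k**2 + 7*k + 3)).
Gosper form: A/B · C(k+1)/C(k) with A=k + 3, B=k + 5, C=k**2 + 7*k + 3.
Need (k + 3)·f(k+1) − (k + 4)·f(k) = k**2 + 7*k + 3.
Bound: deg f ≤ 2.
Solving with deg f ≤ 2: f(k) = k**2.
Certificate R = B(k−1)f/C = k**2*(k + 4)/(k**2 + 7*k + 3) gives s_k = 3*k**2/(k + 3).
Δs = 3*(k**2 + 7*k + 3)/(k**2 + 7*k + 12), as required.

Yes. s_k = 3*k**2/(k + 3).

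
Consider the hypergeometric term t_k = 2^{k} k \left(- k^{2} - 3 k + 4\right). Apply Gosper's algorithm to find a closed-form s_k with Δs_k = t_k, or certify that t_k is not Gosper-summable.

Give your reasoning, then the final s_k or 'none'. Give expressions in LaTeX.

s_k = 2^{k} k \left(- k^{2} + 3 k - 2\right)

The ratio is 2*(k**2 + 6*k + 5)/(k**2 + 3*k - 4).
Factor: A=2; B=1; C=k**3 + 3*k**2 - 4*k.
Need (2)·f(k+1) − (1)·f(k) = k**3 + 3*k**2 - 4*k.
Degrees (0,0,3) ⇒ d ≤ 3.
A polynomial solution: f(k) = k*(k - 2)*(k - 1).
Then R = B(k−1)f/C = (k - 2)/(k + 4), so s_k = R(k)·t_k = 2**k*k*(-k**2 + 3*k - 2).
Δs = 2**k*k*(-k**2 - 3*k + 4), as required.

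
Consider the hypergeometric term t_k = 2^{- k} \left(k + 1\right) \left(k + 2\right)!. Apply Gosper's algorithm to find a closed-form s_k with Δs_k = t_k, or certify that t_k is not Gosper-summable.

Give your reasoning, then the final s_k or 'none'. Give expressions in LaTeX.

Compute t_(k+1)/t_k: get (k + 2)*(k + 3)/(2*(k + 1)).
Normal form (A,B,C) = (k/2 + 3/2, 1, k + 1).
Solve (k/2 + 3/2)·f(k+1) − (1)·f(k) = k + 1.
d = 0 from the (1,0,1) case.
Solve for f: f(k) = 2 (degree 0 ≤ 0).
So s_k = (B(k−1)f/C)·t_k = (2/(k + 1))·t_k = 2**(1 - k)*factorial(k + 2).
Verify: (k + 1)*factorial(k + 2)/2**k matches t_k.

s_k = 2^{1 - k} \left(k + 2\right)!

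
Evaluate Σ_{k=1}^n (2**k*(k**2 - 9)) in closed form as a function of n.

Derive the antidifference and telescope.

r(k) = 2*((k + 1)**2 - 9)/(k**2 - 9) after simplifying.
A = 2, B = 1, C = k**2 - 9.
Need (2)·f(k+1) − (1)·f(k) = k**2 - 9.
Bound: deg f ≤ 2.
Match coefficients ⇒ f(k) = k**2 - 4*k - 3.
Get s_k = R·t_k = 2**k*(k**2 - 4*k - 3) with R(k) = B(k−1)f(k)/C(k) = (k**2 - 4*k - 3)/((k - 3)*(k + 3)).
Δs = 2**k*(k**2 - 9), as required.
Telescope: S(n) = s_(n+1) − s_(1) = 2**(n + 1)*(n**2 - 2*n - 6) − (-12) = 2*2**n*n**2 - 4*2**n*n - 12*2**n + 12.

S(n) = 2*2**n*n**2 - 4*2**n*n - 12*2**n + 12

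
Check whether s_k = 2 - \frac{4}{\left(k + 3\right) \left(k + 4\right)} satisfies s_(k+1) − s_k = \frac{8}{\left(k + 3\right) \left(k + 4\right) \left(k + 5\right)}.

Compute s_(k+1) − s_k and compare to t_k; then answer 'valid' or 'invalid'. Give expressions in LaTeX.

valid (s_(k+1) − s_k reduces to t_k)

s_(k+1) = 2 - 4/((k + 4)*(k + 5))
s_(k+1) − s_k = 8/(k**3 + 12*k**2 + 47*k + 60)
(s_(k+1) − s_k) − t_k = 0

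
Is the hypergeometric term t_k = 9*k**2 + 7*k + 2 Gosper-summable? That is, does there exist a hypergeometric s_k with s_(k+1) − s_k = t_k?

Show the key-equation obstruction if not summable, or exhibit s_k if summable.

t_(k+1)/t_k = (9*k**2 + 25*k + 18)/(9*k**2 + 7*k + 2).
So A=1 and B=1, with C=k**2 + 7*k/9 + 2/9.
Need (1)·f(k+1) − (1)·f(k) = k**2 + 7*k/9 + 2/9.
Degrees (0,0,2) ⇒ d ≤ 3.
Coefficient equations give f(k) = k**2*(3*k - 1)/9.
So s_k = (B(k−1)f/C)·t_k = (k**2*(3*k - 1)/(9*k**2 + 7*k + 2))·t_k = k**2*(3*k - 1).
Check: Δs_k = 9*k**2 + 7*k + 2. ✓

Yes. s_k = k**2*(3*k - 1).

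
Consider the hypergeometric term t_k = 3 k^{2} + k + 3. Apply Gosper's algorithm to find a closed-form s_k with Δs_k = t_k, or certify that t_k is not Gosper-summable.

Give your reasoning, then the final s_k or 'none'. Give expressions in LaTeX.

s_k = k \left(k^{2} - k + 3\right)

Ratio r(k) = (k + 3*(k + 1)**2 + 4)/(3*k**2 + k + 3).
Normal form (A,B,C) = (1, 1, k**2 + k/3 + 1).
f must satisfy (1)·f(k+1) − (1)·f(k) = k**2 + k/3 + 1.
From deg A=0, deg B=0, deg C=2: d=3.
Solving with deg f ≤ 3: f(k) = k*(k**2 - k + 3)/3.
So s_k = (B(k−1)f/C)·t_k = (k*(k**2 - k + 3)/(3*k**2 + k + 3))·t_k = k*(k**2 - k + 3).
Δs = 3*k**2 + k + 3, as required.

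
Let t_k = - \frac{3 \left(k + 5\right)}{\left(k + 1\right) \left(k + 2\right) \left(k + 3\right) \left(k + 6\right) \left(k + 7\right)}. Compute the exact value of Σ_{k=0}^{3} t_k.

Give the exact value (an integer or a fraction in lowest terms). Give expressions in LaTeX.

Σ = -2/25

t_(k+1)/t_k = (k + 1)*(k + 6)**2/((k + 4)*(k + 5)*(k + 8)).
Factor: A=k + 1; B=k + 8; C=k**3 + 14*k**2 + 65*k + 100.
Solve (k + 1)·f(k+1) − (k + 7)·f(k) = k**3 + 14*k**2 + 65*k + 100.
From deg A=1, deg B=1, deg C=3: d=6.
A polynomial solution: f(k) = k*(k + 3)*(k + 4)**2*(k + 5)**2/36.
Get s_k = R·t_k = k*(-k**2 - 9*k - 20)/(12*(k**3 + 9*k**2 + 20*k + 12)) with R(k) = B(k−1)f(k)/C(k) = k*(k + 3)*(k + 4)*(k + 7)/36.
Check: Δs_k = 3*(-k - 5)/(k**5 + 19*k**4 + 131*k**3 + 401*k**2 + 540*k + 252). ✓
Telescoping: Σ = s_(4) − s_(0) = -2/25 − (0) = -2/25.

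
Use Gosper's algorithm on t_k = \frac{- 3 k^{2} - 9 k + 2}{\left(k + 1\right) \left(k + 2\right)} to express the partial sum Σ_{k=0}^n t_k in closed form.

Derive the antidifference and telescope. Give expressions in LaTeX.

The ratio is (k + 1)*(9*k + 3*(k + 1)**2 + 7)/((k + 3)*(3*k**2 + 9*k - 2)).
A = k + 1, B = k + 3, C = k**2 + 3*k - 2/3.
f must satisfy (k + 1)·f(k+1) − (k + 2)·f(k) = k**2 + 3*k - 2/3.
d = 2 from the (1,1,2) case.
Coefficient equations give f(k) = k*(3*k - 5)/3.
Then R = B(k−1)f/C = k*(k + 2)*(3*k - 5)/(3*k**2 + 9*k - 2), so s_k = R(k)·t_k = k*(5 - 3*k)/(k + 1).
s_(k+1) − s_k = (-3*k**2 - 9*k + 2)/(k**2 + 3*k + 2) = t_k.
Evaluate: s_(n+1) = (-3*n**2 - n + 2)/(n + 2); subtract s_(0) = 0 ⇒ S(n) = (-3*n**2 - n + 2)/(n + 2).

S(n) = \frac{- 3 n^{2} - n + 2}{n + 2}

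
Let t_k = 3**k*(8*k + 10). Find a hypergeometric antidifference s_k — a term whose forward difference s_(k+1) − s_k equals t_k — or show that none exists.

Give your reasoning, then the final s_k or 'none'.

s_k = 3**k*(4*k - 1)

t_(k+1)/t_k = 3*(4*k + 9)/(4*k + 5).
Normal form (A,B,C) = (3, 1, k + 5/4).
Set up (3)·f(k+1) − (1)·f(k) − (k + 5/4) = 0.
Bound: deg f ≤ 1.
Match coefficients ⇒ f(k) = (4*k - 1)/8.
Certificate R = B(k−1)f/C = (4*k - 1)/(2*(4*k + 5)) gives s_k = 3**k*(4*k - 1).
s_(k+1) − s_k = 3**k*(8*k + 10) = t_k.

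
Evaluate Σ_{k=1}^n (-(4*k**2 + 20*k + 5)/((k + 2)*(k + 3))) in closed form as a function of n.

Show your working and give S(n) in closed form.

r(k) = (k + 2)*(20*k + 4*(k + 1)**2 + 25)/((k + 4)*(4*k**2 + 20*k + 5)) after simplifying.
A = k + 2, B = k + 4, C = k**2 + 5*k + 5/4.
Set up (k + 2)·f(k+1) − (k + 3)·f(k) − (k**2 + 5*k + 5/4) = 0.
deg f ≤ 2 (via 1,1,2).
Match coefficients ⇒ f(k) = k*(8*k - 3)/8.
Certificate R = B(k−1)f/C = k*(k + 3)*(8*k - 3)/(2*(4*k**2 + 20*k + 5)) gives s_k = k*(3 - 8*k)/(2*(k + 2)).
s_(k+1) − s_k = (-4*k**2 - 20*k - 5)/(k**2 + 5*k + 6) = t_k.
Evaluate: s_(n+1) = (-8*n**2 - 13*n - 5)/(2*(n + 3)); subtract s_(1) = -5/6 ⇒ S(n) = n*(-12*n - 17)/(3*(n + 3)).

S(n) = n*(-12*n - 17)/(3*(n + 3))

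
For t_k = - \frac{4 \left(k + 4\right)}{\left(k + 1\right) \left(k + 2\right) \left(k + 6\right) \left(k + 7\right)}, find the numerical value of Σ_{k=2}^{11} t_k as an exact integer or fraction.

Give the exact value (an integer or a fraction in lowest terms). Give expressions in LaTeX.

r(k) = (k + 1)*(k + 5)*(k + 6)/((k + 3)*(k + 4)*(k + 8)) after simplifying.
Normal form (A,B,C) = (k + 1, k + 8, k**4 + 16*k**3 + 95*k**2 + 248*k + 240).
Need (k + 1)·f(k+1) − (k + 7)·f(k) = k**4 + 16*k**3 + 95*k**2 + 248*k + 240.
deg f ≤ 6 (via 1,1,4).
A polynomial solution: f(k) = k*(k + 2)*(k + 3)*(k + 4)*(k + 5)*(k + 7)/12.
Certificate R = B(k−1)f/C = k*(k + 2)*(k + 7)**2/(12*(k + 4)) gives s_k = k*(-k - 7)/(3*(k**2 + 7*k + 6)).
Verify: 4*(-k - 4)/(k**4 + 16*k**3 + 83*k**2 + 152*k + 84) matches t_k.
Evaluate s at k=12 and k=2: -38/117 and -1/4; difference -35/468.

Σ = -35/468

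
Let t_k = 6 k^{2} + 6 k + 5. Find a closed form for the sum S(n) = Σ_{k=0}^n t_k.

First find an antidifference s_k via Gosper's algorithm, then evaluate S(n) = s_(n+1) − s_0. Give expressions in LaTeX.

S(n) = 2 n^{3} + 6 n^{2} + 9 n + 5

Compute t_(k+1)/t_k: get (6*k**2 + 18*k + 17)/(6*k**2 + 6*k + 5).
Normal form (A,B,C) = (1, 1, k**2 + k + 5/6).
Key eq: (1)·f(k+1) = (1)·f(k) + (k**2 + k + 5/6).
From deg A=0, deg B=0, deg C=2: d=3.
Coefficient equations give f(k) = k*(2*k**2 + 3)/6.
R(k) = B(k−1)·f(k)/C(k) = k*(2*k**2 + 3)/(6*k**2 + 6*k + 5); s_k = R·t_k = k*(2*k**2 + 3).
Verify: 6*k**2 + 6*k + 5 matches t_k.
Evaluate: s_(n+1) = 2*n**3 + 6*n**2 + 9*n + 5; subtract s_(0) = 0 ⇒ S(n) = 2*n**3 + 6*n**2 + 9*n + 5.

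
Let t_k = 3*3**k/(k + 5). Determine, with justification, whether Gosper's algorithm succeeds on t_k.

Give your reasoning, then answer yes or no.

No — t_k has no hypergeometric antidifference.

Step 1: r(k) = 3*(k + 5)/(k + 6).
Factor: A=3*k + 15; B=k + 6; C=1.
Key eq: (3*k + 15)·f(k+1) = (k + 5)·f(k) + (1).
From deg A=1, deg B=1, deg C=0: d=-1.
deg f ≤ -1 is impossible — no certificate.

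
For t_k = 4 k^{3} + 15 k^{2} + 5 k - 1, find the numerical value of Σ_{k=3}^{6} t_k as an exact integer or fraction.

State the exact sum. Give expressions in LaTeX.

t_(k+1)/t_k = (4*k**3 + 27*k**2 + 47*k + 23)/(4*k**3 + 15*k**2 + 5*k - 1).
A = 1, B = 1, C = k**3 + 15*k**2/4 + 5*k/4 - 1/4.
Need (1)·f(k+1) − (1)·f(k) = k**3 + 15*k**2/4 + 5*k/4 - 1/4.
Bound: deg f ≤ 4.
Match coefficients ⇒ f(k) = k*(k**3 + 3*k**2 - 4*k - 1)/4.
Certificate R = B(k−1)f/C = k*(k**3 + 3*k**2 - 4*k - 1)/(4*k**3 + 15*k**2 + 5*k - 1) gives s_k = k*(k**3 + 3*k**2 - 4*k - 1).
Δs = 4*k**3 + 15*k**2 + 5*k - 1, as required.
Σ_(k=3)^(6) t_k = s_(7) − s_(3) = 3227 − (123) = 3104.

Σ = 3104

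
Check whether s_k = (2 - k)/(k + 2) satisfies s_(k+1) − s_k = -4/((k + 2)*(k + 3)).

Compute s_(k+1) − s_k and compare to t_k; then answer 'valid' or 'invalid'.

valid (s_(k+1) − s_k reduces to t_k)

s_(k+1) = (1 - k)/(k + 3)
s_(k+1) − s_k = -4/(k**2 + 5*k + 6)
(s_(k+1) − s_k) − t_k = 0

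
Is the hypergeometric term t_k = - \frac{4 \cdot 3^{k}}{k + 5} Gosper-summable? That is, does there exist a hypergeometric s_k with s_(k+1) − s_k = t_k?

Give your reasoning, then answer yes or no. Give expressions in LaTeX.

Ratio r(k) = 3*(k + 5)/(k + 6).
Normal form (A,B,C) = (3*k + 15, k + 6, 1).
Set up (3*k + 15)·f(k+1) − (k + 5)·f(k) − (1) = 0.
Degrees (1,1,0) ⇒ d ≤ -1.
Negative degree bound (-1): no f exists, t_k not Gosper-summable.

No — key equation has no polynomial f.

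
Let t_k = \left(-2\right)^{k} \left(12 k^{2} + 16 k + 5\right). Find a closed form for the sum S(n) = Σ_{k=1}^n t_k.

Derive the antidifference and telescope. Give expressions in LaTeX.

Ratio r(k) = 2*(-12*k**2 - 40*k - 33)/(12*k**2 + 16*k + 5).
Normal form (A,B,C) = (-2, 1, k**2 + 4*k/3 + 5/12).
Need (-2)·f(k+1) − (1)·f(k) = k**2 + 4*k/3 + 5/12.
deg f ≤ 2 (via 0,0,2).
Match coefficients ⇒ f(k) = -(2*k - 1)*(2*k + 1)/12.
Get s_k = R·t_k = (-2)**k*(1 - 4*k**2) with R(k) = B(k−1)f(k)/C(k) = -(2*k - 1)/(6*k + 5).
Verify: (-2)**k*(12*k**2 + 16*k + 5) matches t_k.
Telescope: S(n) = s_(n+1) − s_(1) = 2*(-2)**n*(4*n**2 + 8*n + 3) − (6) = 8*(-2)**n*n**2 + 16*(-2)**n*n + 6*(-2)**n - 6.

S(n) = 8 \left(-2\right)^{n} n^{2} + 16 \left(-2\right)^{n} n + 6 \left(-2\right)^{n} - 6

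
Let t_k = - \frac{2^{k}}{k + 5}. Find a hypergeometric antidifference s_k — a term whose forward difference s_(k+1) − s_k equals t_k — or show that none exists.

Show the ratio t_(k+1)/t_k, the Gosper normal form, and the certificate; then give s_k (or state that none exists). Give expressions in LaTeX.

Step 1: r(k) = 2*(k + 5)/(k + 6).
Normal form (A,B,C) = (2*k + 10, k + 6, 1).
Solve (2*k + 10)·f(k+1) − (k + 5)·f(k) = 1.
From deg A=1, deg B=1, deg C=0: d=-1.
Negative degree bound (-1): no f exists, t_k not Gosper-summable.

none (Gosper's algorithm certifies no s_k)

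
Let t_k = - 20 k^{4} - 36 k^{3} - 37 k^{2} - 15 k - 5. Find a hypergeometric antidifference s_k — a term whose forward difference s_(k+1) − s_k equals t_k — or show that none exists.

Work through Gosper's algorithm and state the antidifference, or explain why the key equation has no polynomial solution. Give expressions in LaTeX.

s_k = k \left(- 4 k^{4} + k^{3} - k^{2} + 2 k - 3\right)

r(k) = (20*k**4 + 116*k**3 + 265*k**2 + 277*k + 113)/(20*k**4 + 36*k**3 + 37*k**2 + 15*k + 5) after simplifying.
Take A(k)=1, B(k)=1, C(k)=k**4 + 9*k**3/5 + 37*k**2/20 + 3*k/4 + 1/4.
Set up (1)·f(k+1) − (1)·f(k) − (k**4 + 9*k**3/5 + 37*k**2/20 + 3*k/4 + 1/4) = 0.
d = 5 from the (0,0,4) case.
Solving with deg f ≤ 5: f(k) = k*(4*k**4 - k**3 + k**2 - 2*k + 3)/20.
R(k) = B(k−1)·f(k)/C(k) = k*(4*k**4 - k**3 + k**2 - 2*k + 3)/(20*k**4 + 36*k**3 + 37*k**2 + 15*k + 5); s_k = R·t_k = k*(-4*k**4 + k**3 - k**2 + 2*k - 3).
Δs = -20*k**4 - 36*k**3 - 37*k**2 - 15*k - 5, as required.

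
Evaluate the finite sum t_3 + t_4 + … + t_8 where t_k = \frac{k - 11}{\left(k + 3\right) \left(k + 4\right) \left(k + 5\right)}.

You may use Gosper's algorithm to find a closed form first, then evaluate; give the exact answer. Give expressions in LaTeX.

Σ = -61/1092

r(k) = (k - 10)*(k + 3)/((k - 11)*(k + 6)) after simplifying.
Factor: A=k + 3; B=k + 6; C=k - 11.
Key eq: (k + 3)·f(k+1) = (k + 5)·f(k) + (k - 11).
From deg A=1, deg B=1, deg C=1: d=2.
Coefficient equations give f(k) = -k*(k + 10)/3.
Certificate R = B(k−1)f/C = -k*(k + 5)*(k + 10)/(3*(k - 11)) gives s_k = k*(-k - 10)/(3*(k + 3)*(k + 4)).
Check: Δs_k = (k - 11)/(k**3 + 12*k**2 + 47*k + 60). ✓
Σ_(k=3)^(8) t_k = s_(9) − s_(3) = -19/52 − (-13/42) = -61/1092.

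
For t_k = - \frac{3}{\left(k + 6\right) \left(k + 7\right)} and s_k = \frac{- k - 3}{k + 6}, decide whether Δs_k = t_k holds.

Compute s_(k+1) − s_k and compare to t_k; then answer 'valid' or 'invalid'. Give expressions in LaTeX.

s_(k+1) = (-k - 4)/(k + 7)
s_(k+1) − s_k = -3/(k**2 + 13*k + 42)
(s_(k+1) − s_k) − t_k = 0

Valid — Δs_k = t_k.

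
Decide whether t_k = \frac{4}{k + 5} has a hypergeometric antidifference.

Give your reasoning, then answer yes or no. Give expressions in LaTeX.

The ratio is (k + 5)/(k + 6).
So A=k + 5 and B=k + 6, with C=1.
Key eq: (k + 5)·f(k+1) = (k + 5)·f(k) + (1).
Bound: deg f ≤ 0.
Generic f = c0 gives residual -1; -1 = 0 cannot hold, so t_k is not Gosper-summable.

No; the coefficient equations for f are inconsistent.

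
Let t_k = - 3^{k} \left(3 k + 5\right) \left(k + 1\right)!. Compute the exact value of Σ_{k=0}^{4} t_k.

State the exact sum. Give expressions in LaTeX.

r(k) = 3*(k + 2)*(3*k + 8)/(3*k + 5) after simplifying.
Take A(k)=3*k + 6, B(k)=1, C(k)=k + 5/3.
Need (3*k + 6)·f(k+1) − (1)·f(k) = k + 5/3.
Bound: deg f ≤ 0.
Solving with deg f ≤ 0: f(k) = 1/3.
So s_k = (B(k−1)f/C)·t_k = (1/(3*k + 5))·t_k = -3**k*factorial(k + 1).
Check: Δs_k = -3**k*(3*k + 5)*factorial(k + 1). ✓
Telescoping: Σ = s_(5) − s_(0) = -174960 − (-1) = -174959.

Σ = -174959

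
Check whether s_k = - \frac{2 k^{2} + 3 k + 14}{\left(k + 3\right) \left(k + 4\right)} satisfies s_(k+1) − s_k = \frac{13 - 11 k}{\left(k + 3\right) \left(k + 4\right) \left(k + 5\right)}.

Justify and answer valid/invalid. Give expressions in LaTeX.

Valid — Δs_k = t_k.

s_(k+1) = (-3*k - 2*(k + 1)**2 - 17)/((k + 4)*(k + 5))
s_(k+1) − s_k = (13 - 11*k)/(k**3 + 12*k**2 + 47*k + 60)
(s_(k+1) − s_k) − t_k = 0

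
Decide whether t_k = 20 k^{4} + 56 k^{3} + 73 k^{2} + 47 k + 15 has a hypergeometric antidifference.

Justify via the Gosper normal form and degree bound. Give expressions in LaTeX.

Yes. s_k = k \left(4 k^{4} + 4 k^{3} + 3 k^{2} + k + 3\right).

r(k) = (20*k**4 + 136*k**3 + 361*k**2 + 441*k + 211)/(20*k**4 + 56*k**3 + 73*k**2 + 47*k + 15) after simplifying.
So A=1 and B=1, with C=k**4 + 14*k**3/5 + 73*k**2/20 + 47*k/20 + 3/4.
f must satisfy (1)·f(k+1) − (1)·f(k) = k**4 + 14*k**3/5 + 73*k**2/20 + 47*k/20 + 3/4.
deg f ≤ 5 (via 0,0,4).
Match coefficients ⇒ f(k) = k*(4*k**4 + 4*k**3 + 3*k**2 + k + 3)/20.
Get s_k = R·t_k = k*(4*k**4 + 4*k**3 + 3*k**2 + k + 3) with R(k) = B(k−1)f(k)/C(k) = k*(4*k**4 + 4*k**3 + 3*k**2 + k + 3)/(20*k**4 + 56*k**3 + 73*k**2 + 47*k + 15).
Check: Δs_k = 20*k**4 + 56*k**3 + 73*k**2 + 47*k + 15. ✓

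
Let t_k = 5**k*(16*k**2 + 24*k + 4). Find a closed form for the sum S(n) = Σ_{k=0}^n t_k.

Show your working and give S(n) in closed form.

S(n) = 20*5**n*n**2 + 20*5**n*n + 5*5**n - 1

Ratio r(k) = 5*(4*k**2 + 14*k + 11)/(4*k**2 + 6*k + 1).
Normal form (A,B,C) = (5, 1, k**2 + 3*k/2 + 1/4).
Set up (5)·f(k+1) − (1)·f(k) − (k**2 + 3*k/2 + 1/4) = 0.
deg f ≤ 2 (via 0,0,2).
Match coefficients ⇒ f(k) = (2*k - 1)**2/16.
So s_k = (B(k−1)f/C)·t_k = ((2*k - 1)**2/(4*(4*k**2 + 6*k + 1)))·t_k = 5**k*(4*k**2 - 4*k + 1).
Verify: 5**k*(16*k**2 + 24*k + 4) matches t_k.
Σ_(k=0)^n t_k = s_(n+1) − s_(0) = (5**(n + 1)*(4*n**2 + 4*n + 1)) − (1), i.e. 20*5**n*n**2 + 20*5**n*n + 5*5**n - 1.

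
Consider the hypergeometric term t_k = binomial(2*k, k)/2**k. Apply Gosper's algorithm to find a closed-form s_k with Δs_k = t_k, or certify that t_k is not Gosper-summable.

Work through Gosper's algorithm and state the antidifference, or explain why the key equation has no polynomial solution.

Ratio r(k) = (2*k + 1)/(k + 1).
Gosper form: A/B · C(k+1)/C(k) with A=2*k + 1, B=k + 1, C=1.
Solve (2*k + 1)·f(k+1) − (k)·f(k) = 1.
Bound: deg f ≤ -1.
d = -1 < 0 ⇒ no nonzero polynomial f; not summable.

none — t_k is not Gosper-summable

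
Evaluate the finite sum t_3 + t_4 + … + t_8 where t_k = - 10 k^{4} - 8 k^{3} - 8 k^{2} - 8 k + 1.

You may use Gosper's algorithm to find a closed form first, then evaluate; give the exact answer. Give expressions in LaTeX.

Compute t_(k+1)/t_k: get (10*k**4 + 48*k**3 + 92*k**2 + 88*k + 33)/(10*k**4 + 8*k**3 + 8*k**2 + 8*k - 1).
Normal form (A,B,C) = (1, 1, k**4 + 4*k**3/5 + 4*k**2/5 + 4*k/5 - 1/10).
Solve (1)·f(k+1) − (1)·f(k) = k**4 + 4*k**3/5 + 4*k**2/5 + 4*k/5 - 1/10.
From deg A=0, deg B=0, deg C=4: d=5.
A polynomial solution: f(k) = k*(2*k**4 - 3*k**3 + 2*k**2 + 2*k - 4)/10.
So s_k = (B(k−1)f/C)·t_k = (k*(2*k**4 - 3*k**3 + 2*k**2 + 2*k - 4)/(10*k**4 + 8*k**3 + 8*k**2 + 8*k - 1))·t_k = k*(-2*k**4 + 3*k**3 - 2*k**2 - 2*k + 4).
Δs = -10*k**4 - 8*k**3 - 8*k**2 - 8*k + 1, as required.
Sum = s_(9) − s_(3); s_(9) = -99999, s_(3) = -303 ⇒ -99696.

Σ = -99696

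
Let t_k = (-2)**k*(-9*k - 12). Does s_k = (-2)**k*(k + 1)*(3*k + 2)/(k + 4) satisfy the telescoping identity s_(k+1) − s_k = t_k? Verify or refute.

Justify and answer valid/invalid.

s_(k+1) = (-2)**(k + 1)*(k + 2)*(3*k + 5)/(k + 5)
s_(k+1) − s_k = (-2)**k*(-9*k**3 - 66*k**2 - 135*k - 90)/(k**2 + 9*k + 20)
(s_(k+1) − s_k) − t_k = (-2)**k*(27*k**2 + 153*k + 150)/(k**2 + 9*k + 20)

Invalid: residual (-2)**k*(27*k**2 + 153*k + 150)/(k**2 + 9*k + 20) ≠ 0.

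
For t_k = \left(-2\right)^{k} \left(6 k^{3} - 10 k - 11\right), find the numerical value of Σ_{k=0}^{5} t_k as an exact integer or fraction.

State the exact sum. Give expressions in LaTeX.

t_(k+1)/t_k = 2*(-10*k + 6*(k + 1)**3 - 21)/(-6*k**3 + 10*k + 11).
A = -2, B = 1, C = k**3 - 5*k/3 - 11/6.
f must satisfy (-2)·f(k+1) − (1)·f(k) = k**3 - 5*k/3 - 11/6.
Degrees (0,0,3) ⇒ d ≤ 3.
Solving with deg f ≤ 3: f(k) = -(2*k**3 - 4*k**2 - 2*k - 1)/6.
Get s_k = R·t_k = (-2)**k*(-2*k**3 + 4*k**2 + 2*k + 1) with R(k) = B(k−1)f(k)/C(k) = -(2*k**3 - 4*k**2 - 2*k - 1)/(6*k**3 - 10*k - 11).
Check: Δs_k = (-2)**k*(6*k**3 - 10*k - 11). ✓
Σ_(k=0)^(5) t_k = s_(6) − s_(0) = -17600 − (1) = -17601.

Σ = -17601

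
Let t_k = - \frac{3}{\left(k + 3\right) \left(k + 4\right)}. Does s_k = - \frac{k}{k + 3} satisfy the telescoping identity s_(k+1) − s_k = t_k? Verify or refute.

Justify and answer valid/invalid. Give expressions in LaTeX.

s_(k+1) = (-k - 1)/(k + 4)
s_(k+1) − s_k = -3/(k**2 + 7*k + 12)
(s_(k+1) − s_k) − t_k = 0

Valid — Δs_k = t_k.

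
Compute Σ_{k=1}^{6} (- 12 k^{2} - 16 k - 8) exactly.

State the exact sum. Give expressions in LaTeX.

Σ = -1476

r(k) = (3*k**2 + 10*k + 9)/(3*k**2 + 4*k + 2) after simplifying.
Gosper form: A/B · C(k+1)/C(k) with A=1, B=1, C=k**2 + 4*k/3 + 2/3.
Solve (1)·f(k+1) − (1)·f(k) = k**2 + 4*k/3 + 2/3.
d = 3 from the (0,0,2) case.
A polynomial solution: f(k) = k*(2*k**2 + k + 1)/6.
Certificate R = B(k−1)f/C = k*(2*k**2 + k + 1)/(2*(3*k**2 + 4*k + 2)) gives s_k = 2*k*(-2*k**2 - k - 1).
Δs = -12*k**2 - 16*k - 8, as required.
Telescoping: Σ = s_(7) − s_(1) = -1484 − (-8) = -1476.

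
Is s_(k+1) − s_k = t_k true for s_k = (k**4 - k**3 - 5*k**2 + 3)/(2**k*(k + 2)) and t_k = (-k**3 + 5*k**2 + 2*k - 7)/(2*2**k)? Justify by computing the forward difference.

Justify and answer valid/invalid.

s_(k+1) = ((k + 1)**4 - (k + 1)**3 - 5*(k + 1)**2 + 3)/(2*2**k*(k + 3))
s_(k+1) − s_k = (-k**5 + k**4 + 20*k**3 + 17*k**2 - 26*k - 22)/(2*2**k*(k**2 + 5*k + 6))
(s_(k+1) − s_k) − t_k = (k**4 - k**3 - 16*k**2 - 3*k + 20)/(2*2**k*(k**2 + 5*k + 6))

Invalid: residual (k**4 - k**3 - 16*k**2 - 3*k + 20)/(2*2**k*(k**2 + 5*k + 6)) ≠ 0.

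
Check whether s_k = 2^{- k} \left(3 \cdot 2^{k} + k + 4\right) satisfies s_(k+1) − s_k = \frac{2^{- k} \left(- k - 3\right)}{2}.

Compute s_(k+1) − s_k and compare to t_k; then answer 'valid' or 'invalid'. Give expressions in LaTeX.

s_(k+1) = (6*2**k + k + 5)/(2*2**k)
s_(k+1) − s_k = (-k - 3)/(2*2**k)
(s_(k+1) − s_k) − t_k = 0

valid; difference matches t_k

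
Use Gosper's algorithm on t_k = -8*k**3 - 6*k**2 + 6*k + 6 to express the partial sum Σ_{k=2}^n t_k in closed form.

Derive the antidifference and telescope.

Step 1: r(k) = (4*k**3 + 15*k**2 + 15*k + 1)/(4*k**3 + 3*k**2 - 3*k - 3).
A = 1, B = 1, C = k**3 + 3*k**2/4 - 3*k/4 - 3/4.
Set up (1)·f(k+1) − (1)·f(k) − (k**3 + 3*k**2/4 - 3*k/4 - 3/4) = 0.
d = 4 from the (0,0,3) case.
Solve for f: f(k) = k*(k**3 - k**2 - 2*k - 1)/4 (degree 4 ≤ 4).
Then R = B(k−1)f/C = k*(k**3 - k**2 - 2*k - 1)/(4*k**3 + 3*k**2 - 3*k - 3), so s_k = R(k)·t_k = 2*k*(-k**3 + k**2 + 2*k + 1).
Check: Δs_k = -8*k**3 - 6*k**2 + 6*k + 6. ✓
Σ_(k=2)^n t_k = s_(n+1) − s_(2) = (-2*n**4 - 6*n**3 - 2*n**2 + 8*n + 6) − (4), i.e. -2*n**4 - 6*n**3 - 2*n**2 + 8*n + 2.

S(n) = -2*n**4 - 6*n**3 - 2*n**2 + 8*n + 2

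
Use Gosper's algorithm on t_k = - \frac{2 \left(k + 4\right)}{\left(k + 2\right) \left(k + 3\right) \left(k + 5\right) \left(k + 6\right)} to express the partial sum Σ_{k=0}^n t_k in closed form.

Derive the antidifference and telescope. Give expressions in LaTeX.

S(n) = \frac{- n^{2} - 9 n - 8}{10 \left(n^{2} + 9 n + 18\right)}

Ratio r(k) = (k + 2)*(k + 5)**2/((k + 4)**2*(k + 7)).
A = k + 2, B = k + 7, C = k**2 + 8*k + 16.
Key eq: (k + 2)·f(k+1) = (k + 6)·f(k) + (k**2 + 8*k + 16).
Degrees (1,1,2) ⇒ d ≤ 4.
Match coefficients ⇒ f(k) = k*(k + 3)*(k + 4)*(k + 7)/20.
Then R = B(k−1)f/C = k*(k + 3)*(k + 6)*(k + 7)/(20*(k + 4)), so s_k = R(k)·t_k = k*(-k - 7)/(10*(k**2 + 7*k + 10)).
s_(k+1) − s_k = 2*(-k - 4)/(k**4 + 16*k**3 + 91*k**2 + 216*k + 180) = t_k.
Σ_(k=0)^n t_k = s_(n+1) − s_(0) = ((-n**2 - 9*n - 8)/(10*(n**2 + 9*n + 18))) − (0), i.e. (-n**2 - 9*n - 8)/(10*(n**2 + 9*n + 18)).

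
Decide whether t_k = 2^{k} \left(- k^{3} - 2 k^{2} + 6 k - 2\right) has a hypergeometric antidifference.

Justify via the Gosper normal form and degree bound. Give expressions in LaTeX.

Yes. s_k = 2^{k} k \left(- k^{2} + 4 k - 4\right).

Ratio r(k) = 2*(k**3 + 5*k**2 + k - 1)/(k**3 + 2*k**2 - 6*k + 2).
A = 2, B = 1, C = k**3 + 2*k**2 - 6*k + 2.
Need (2)·f(k+1) − (1)·f(k) = k**3 + 2*k**2 - 6*k + 2.
Degrees (0,0,3) ⇒ d ≤ 3.
Solve for f: f(k) = k*(k - 2)**2 (degree 3 ≤ 3).
So s_k = (B(k−1)f/C)·t_k = (k*(k - 2)**2/(k**3 + 2*k**2 - 6*k + 2))·t_k = 2**k*k*(-k**2 + 4*k - 4).
s_(k+1) − s_k = 2**k*(-k**3 - 2*k**2 + 6*k - 2) = t_k.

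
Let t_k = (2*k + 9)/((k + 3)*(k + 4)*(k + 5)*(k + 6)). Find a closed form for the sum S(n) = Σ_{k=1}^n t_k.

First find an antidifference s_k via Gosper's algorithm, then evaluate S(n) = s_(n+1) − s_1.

Ratio r(k) = (k + 3)*(2*k + 11)/((k + 7)*(2*k + 9)).
Gosper form: A/B · C(k+1)/C(k) with A=k + 3, B=k + 7, C=k + 9/2.
f must satisfy (k + 3)·f(k+1) − (k + 6)·f(k) = k + 9/2.
From deg A=1, deg B=1, deg C=1: d=3.
Solving with deg f ≤ 3: f(k) = k*(k + 4)*(k + 8)/30.
R(k) = B(k−1)·f(k)/C(k) = k*(k + 4)*(k + 6)*(k + 8)/(15*(2*k + 9)); s_k = R·t_k = k*(k + 8)/(15*(k**2 + 8*k + 15)).
s_(k+1) − s_k = (2*k + 9)/(k**4 + 18*k**3 + 119*k**2 + 342*k + 360) = t_k.
Σ_(k=1)^n t_k = s_(n+1) − s_(1) = ((n**2 + 10*n + 9)/(15*(n**2 + 10*n + 24))) − (1/40), i.e. n*(n + 10)/(24*(n**2 + 10*n + 24)).

S(n) = n*(n + 10)/(24*(n**2 + 10*n + 24))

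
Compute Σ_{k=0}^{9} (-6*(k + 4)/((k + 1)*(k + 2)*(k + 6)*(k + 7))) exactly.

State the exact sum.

Ratio r(k) = (k + 1)*(k + 5)*(k + 6)/((k + 3)*(k + 4)*(k + 8)).
Take A(k)=k + 1, B(k)=k + 8, C(k)=k**4 + 16*k**3 + 95*k**2 + 248*k + 240.
Key eq: (k + 1)·f(k+1) = (k + 7)·f(k) + (k**4 + 16*k**3 + 95*k**2 + 248*k + 240).
deg f ≤ 6 (via 1,1,4).
Solve for f: f(k) = k*(k + 2)*(k + 3)*(k + 4)*(k + 5)*(k + 7)/12 (degree 6 ≤ 6).
R(k) = B(k−1)·f(k)/C(k) = k*(k + 2)*(k + 7)**2/(12*(k + 4)); s_k = R·t_k = k*(-k - 7)/(2*(k**2 + 7*k + 6)).
Δs = 6*(-k - 4)/(k**4 + 16*k**3 + 83*k**2 + 152*k + 84), as required.
Σ_(k=0)^(9) t_k = s_(10) − s_(0) = -85/176 − (0) = -85/176.

Σ = -85/176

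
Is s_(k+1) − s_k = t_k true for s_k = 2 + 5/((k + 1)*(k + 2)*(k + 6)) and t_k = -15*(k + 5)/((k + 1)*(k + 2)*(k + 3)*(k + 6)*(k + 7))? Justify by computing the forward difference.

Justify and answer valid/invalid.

s_(k+1) = 2 + 5/((k + 2)*(k + 3)*(k + 7))
s_(k+1) − s_k = 15*(-k - 5)/(k**5 + 19*k**4 + 131*k**3 + 401*k**2 + 540*k + 252)
(s_(k+1) − s_k) − t_k = 0

valid; difference matches t_k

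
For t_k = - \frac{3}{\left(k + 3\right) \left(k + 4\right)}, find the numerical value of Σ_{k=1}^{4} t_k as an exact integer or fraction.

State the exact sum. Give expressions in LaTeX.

Σ = -3/8

Step 1: r(k) = (k + 3)/(k + 5).
A = k + 3, B = k + 5, C = 1.
f must satisfy (k + 3)·f(k+1) − (k + 4)·f(k) = 1.
Bound: deg f ≤ 1.
Solve for f: f(k) = k/3 (degree 1 ≤ 1).
R(k) = B(k−1)·f(k)/C(k) = k*(k + 4)/3; s_k = R·t_k = -k/(k + 3).
Check: Δs_k = -3/(k**2 + 7*k + 12). ✓
Evaluate s at k=5 and k=1: -5/8 and -1/4; difference -3/8.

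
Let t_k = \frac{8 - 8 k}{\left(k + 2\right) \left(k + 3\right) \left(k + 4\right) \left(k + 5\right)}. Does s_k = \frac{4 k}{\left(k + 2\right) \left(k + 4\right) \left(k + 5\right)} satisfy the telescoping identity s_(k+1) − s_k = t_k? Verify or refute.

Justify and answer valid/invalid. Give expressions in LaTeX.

s_(k+1) = 4*(k + 1)/((k + 3)*(k + 5)*(k + 6))
s_(k+1) − s_k = 8*(-k**2 - 2*k + 4)/(k**5 + 20*k**4 + 155*k**3 + 580*k**2 + 1044*k + 720)
(s_(k+1) − s_k) − t_k = 8*(3*k - 2)/(k**5 + 20*k**4 + 155*k**3 + 580*k**2 + 1044*k + 720)

Invalid: residual \frac{8 \left(3 k - 2\right)}{k^{5} + 20 k^{4} + 155 k^{3} + 580 k^{2} + 1044 k + 720} ≠ 0.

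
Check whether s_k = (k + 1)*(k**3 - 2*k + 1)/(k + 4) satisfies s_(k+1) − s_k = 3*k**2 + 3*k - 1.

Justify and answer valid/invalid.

Invalid: residual 3*(-2*k**3 - 15*k**2 - 13*k + 5)/(k**2 + 9*k + 20) ≠ 0.

s_(k+1) = -(k + 2)*(2*k - (k + 1)**3 + 1)/(k + 5)
s_(k+1) − s_k = (3*k**4 + 24*k**3 + 41*k**2 + 12*k - 5)/(k**2 + 9*k + 20)
(s_(k+1) − s_k) − t_k = 3*(-2*k**3 - 15*k**2 - 13*k + 5)/(k**2 + 9*k + 20)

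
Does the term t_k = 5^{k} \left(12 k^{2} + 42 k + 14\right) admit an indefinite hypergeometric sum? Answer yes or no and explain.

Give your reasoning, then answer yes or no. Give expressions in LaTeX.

Yes. s_k = 5^{k} \left(3 k^{2} + 3 k - 4\right).

The ratio is 5*(6*k**2 + 33*k + 34)/(6*k**2 + 21*k + 7).
Normal form (A,B,C) = (5, 1, k**2 + 7*k/2 + 7/6).
Solve (5)·f(k+1) − (1)·f(k) = k**2 + 7*k/2 + 7/6.
d = 2 from the (0,0,2) case.
Coefficient equations give f(k) = (3*k**2 + 3*k - 4)/12.
Then R = B(k−1)f/C = (3*k**2 + 3*k - 4)/(2*(6*k**2 + 21*k + 7)), so s_k = R(k)·t_k = 5**k*(3*k**2 + 3*k - 4).
Check: Δs_k = 5**k*(12*k**2 + 42*k + 14). ✓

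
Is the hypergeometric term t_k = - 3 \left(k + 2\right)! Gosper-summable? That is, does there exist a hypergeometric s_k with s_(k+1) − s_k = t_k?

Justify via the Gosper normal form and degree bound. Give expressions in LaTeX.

No. Not Gosper-summable.

Ratio r(k) = k + 3.
A = k + 3, B = 1, C = 1.
Need (k + 3)·f(k+1) − (1)·f(k) = 1.
Bound: deg f ≤ -1.
d = -1 < 0 ⇒ no nonzero polynomial f; not summable.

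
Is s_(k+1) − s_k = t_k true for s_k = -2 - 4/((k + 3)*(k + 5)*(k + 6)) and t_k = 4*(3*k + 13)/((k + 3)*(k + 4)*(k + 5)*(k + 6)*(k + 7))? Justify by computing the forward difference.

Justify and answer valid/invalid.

Valid — Δs_k = t_k.

s_(k+1) = -2 - 4/((k + 4)*(k + 6)*(k + 7))
s_(k+1) − s_k = 4*(3*k + 13)/(k**5 + 25*k**4 + 245*k**3 + 1175*k**2 + 2754*k + 2520)
(s_(k+1) − s_k) − t_k = 0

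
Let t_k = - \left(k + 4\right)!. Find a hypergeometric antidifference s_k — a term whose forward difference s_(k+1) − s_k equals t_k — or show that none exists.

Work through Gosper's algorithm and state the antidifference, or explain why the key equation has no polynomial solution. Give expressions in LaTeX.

none (Gosper's algorithm certifies no s_k)

The ratio is k + 5.
A = k + 5, B = 1, C = 1.
f must satisfy (k + 5)·f(k+1) − (1)·f(k) = 1.
d = -1 from the (1,0,0) case.
Bound -1 < 0, so the key equation has no polynomial solution.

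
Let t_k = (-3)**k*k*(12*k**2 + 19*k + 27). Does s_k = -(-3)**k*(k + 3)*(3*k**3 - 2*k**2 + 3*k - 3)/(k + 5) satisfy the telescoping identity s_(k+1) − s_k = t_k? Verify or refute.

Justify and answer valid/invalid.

Invalid: residual (-3)**k*(-24*k**4 - 164*k**3 - 240*k**2 - 276*k + 6)/(k**2 + 11*k + 30) ≠ 0.

s_(k+1) = 3*(-3)**k*(k + 4)*(3*k + 3*(k + 1)**3 - 2*(k + 1)**2)/(k + 6)
s_(k+1) − s_k = (-3)**k*(12*k**5 + 127*k**4 + 432*k**3 + 627*k**2 + 534*k + 6)/(k**2 + 11*k + 30)
(s_(k+1) − s_k) − t_k = (-3)**k*(-24*k**4 - 164*k**3 - 240*k**2 - 276*k + 6)/(k**2 + 11*k + 30)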